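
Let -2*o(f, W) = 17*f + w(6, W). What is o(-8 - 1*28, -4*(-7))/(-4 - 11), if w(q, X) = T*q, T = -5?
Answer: -107/5 ≈ -21.400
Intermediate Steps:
w(q, X) = -5*q
o(f, W) = 15 - 17*f/2 (o(f, W) = -(17*f - 5*6)/2 = -(17*f - 30)/2 = -(-30 + 17*f)/2 = 15 - 17*f/2)
o(-8 - 1*28, -4*(-7))/(-4 - 11) = (15 - 17*(-8 - 1*28)/2)/(-4 - 11) = (15 - 17*(-8 - 28)/2)/(-15) = (15 - 17/2*(-36))*(-1/15) = (15 + 306)*(-1/15) = 321*(-1/15) = -107/5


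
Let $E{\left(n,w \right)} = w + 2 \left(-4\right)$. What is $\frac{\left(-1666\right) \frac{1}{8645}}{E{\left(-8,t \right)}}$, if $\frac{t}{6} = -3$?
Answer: $\frac{119}{16055} \approx 0.007412$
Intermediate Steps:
$t = -18$ ($t = 6 \left(-3\right) = -18$)
$E{\left(n,w \right)} = -8 + w$ ($E{\left(n,w \right)} = w - 8 = -8 + w$)
$\frac{\left(-1666\right) \frac{1}{8645}}{E{\left(-8,t \right)}} = \frac{\left(-1666\right) \frac{1}{8645}}{-8 - 18} = \frac{\left(-1666\right) \frac{1}{8645}}{-26} = \left(- \frac{238}{1235}\right) \left(- \frac{1}{26}\right) = \frac{119}{16055}$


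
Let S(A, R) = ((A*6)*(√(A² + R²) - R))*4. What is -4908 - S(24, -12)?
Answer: -11820 - 6912*√5 ≈ -27276.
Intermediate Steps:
S(A, R) = 24*A*(√(A² + R²) - R) (S(A, R) = ((6*A)*(√(A² + R²) - R))*4 = (6*A*(√(A² + R²) - R))*4 = 24*A*(√(A² + R²) - R))
-4908 - S(24, -12) = -4908 - 24*24*(√(24² + (-12)²) - 1*(-12)) = -4908 - 24*24*(√(576 + 144) + 12) = -4908 - 24*24*(√720 + 12) = -4908 - 24*24*(12*√5 + 12) = -4908 - 24*24*(12 + 12*√5) = -4908 - (6912 + 6912*√5) = -4908 + (-6912 - 6912*√5) = -11820 - 6912*√5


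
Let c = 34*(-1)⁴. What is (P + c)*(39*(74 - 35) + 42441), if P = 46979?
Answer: 2066785506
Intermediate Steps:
c = 34 (c = 34*1 = 34)
(P + c)*(39*(74 - 35) + 42441) = (46979 + 34)*(39*(74 - 35) + 42441) = 47013*(39*39 + 42441) = 47013*(1521 + 42441) = 47013*43962 = 2066785506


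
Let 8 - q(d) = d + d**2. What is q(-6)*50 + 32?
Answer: -1068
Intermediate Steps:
q(d) = 8 - d - d**2 (q(d) = 8 - (d + d**2) = 8 + (-d - d**2) = 8 - d - d**2)
q(-6)*50 + 32 = (8 - 1*(-6) - 1*(-6)**2)*50 + 32 = (8 + 6 - 1*36)*50 + 32 = (8 + 6 - 36)*50 + 32 = -22*50 + 32 = -1100 + 32 = -1068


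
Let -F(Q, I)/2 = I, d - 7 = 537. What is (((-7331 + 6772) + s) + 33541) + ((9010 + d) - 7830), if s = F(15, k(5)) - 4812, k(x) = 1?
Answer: 29892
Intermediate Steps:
d = 544 (d = 7 + 537 = 544)
F(Q, I) = -2*I
s = -4814 (s = -2*1 - 4812 = -2 - 4812 = -4814)
(((-7331 + 6772) + s) + 33541) + ((9010 + d) - 7830) = (((-7331 + 6772) - 4814) + 33541) + ((9010 + 544) - 7830) = ((-559 - 4814) + 33541) + (9554 - 7830) = (-5373 + 33541) + 1724 = 28168 + 1724 = 29892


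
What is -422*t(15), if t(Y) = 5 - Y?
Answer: 4220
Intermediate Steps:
-422*t(15) = -422*(5 - 1*15) = -422*(5 - 15) = -422*(-10) = 4220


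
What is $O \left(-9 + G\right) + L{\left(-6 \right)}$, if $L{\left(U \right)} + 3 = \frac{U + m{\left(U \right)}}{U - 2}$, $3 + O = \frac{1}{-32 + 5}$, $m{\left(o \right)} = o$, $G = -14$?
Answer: $\frac{3691}{54} \approx 68.352$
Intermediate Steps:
$O = - \frac{82}{27}$ ($O = -3 + \frac{1}{-32 + 5} = -3 + \frac{1}{-27} = -3 - \frac{1}{27} = - \frac{82}{27} \approx -3.037$)
$L{\left(U \right)} = -3 + \frac{2 U}{-2 + U}$ ($L{\left(U \right)} = -3 + \frac{U + U}{U - 2} = -3 + \frac{2 U}{-2 + U}$)
$O \left(-9 + G\right) + L{\left(-6 \right)} = - \frac{82 \left(-9 - 14\right)}{27} + \frac{6 - -6}{-2 - 6} = \left(- \frac{82}{27}\right) \left(-23\right) + \frac{6 + 6}{-8} = \frac{1886}{27} - \frac{3}{2} = \frac{3691}{54}$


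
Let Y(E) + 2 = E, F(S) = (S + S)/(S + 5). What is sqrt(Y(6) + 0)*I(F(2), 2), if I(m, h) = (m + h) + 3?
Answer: 78/7 ≈ 11.143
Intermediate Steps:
F(S) = 2*S/(5 + S) (F(S) = (2*S)/(5 + S) = 2*S/(5 + S))
Y(E) = -2 + E
I(m, h) = 3 + h + m (I(m, h) = (h + m) + 3 = 3 + h + m)
sqrt(Y(6) + 0)*I(F(2), 2) = sqrt((-2 + 6) + 0)*(3 + 2 + 2*2/(5 + 2)) = sqrt(4 + 0)*(3 + 2 + 2*2/7) = sqrt(4)*(3 + 2 + 2*2*(1/7)) = 2*(3 + 2 + 4/7) = 2*(39/7) = 78/7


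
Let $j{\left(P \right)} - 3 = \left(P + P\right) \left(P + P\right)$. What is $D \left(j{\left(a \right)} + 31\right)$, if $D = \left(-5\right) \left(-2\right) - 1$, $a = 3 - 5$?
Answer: $450$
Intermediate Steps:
$a = -2$ ($a = 3 - 5 = -2$)
$j{\left(P \right)} = 3 + 4 P^{2}$ ($j{\left(P \right)} = 3 + \left(P + P\right) \left(P + P\right) = 3 + 2 P 2 P = 3 + 4 P^{2}$)
$D = 9$ ($D = 10 - 1 = 9$)
$D \left(j{\left(a \right)} + 31\right) = 9 \left(\left(3 + 4 \left(-2\right)^{2}\right) + 31\right) = 9 \left(\left(3 + 4 \cdot 4\right) + 31\right) = 9 \left(\left(3 + 16\right) + 31\right) = 9 \left(19 + 31\right) = 9 \cdot 50 = 450$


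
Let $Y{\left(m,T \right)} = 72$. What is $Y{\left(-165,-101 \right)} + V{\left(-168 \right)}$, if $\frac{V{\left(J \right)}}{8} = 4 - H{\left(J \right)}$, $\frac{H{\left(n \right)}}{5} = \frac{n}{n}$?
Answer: $64$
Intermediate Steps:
$H{\left(n \right)} = 5$ ($H{\left(n \right)} = 5 \frac{n}{n} = 5 \cdot 1 = 5$)
$V{\left(J \right)} = -8$ ($V{\left(J \right)} = 8 \left(4 - 5\right) = 8 \left(-1\right) = -8$)
$Y{\left(-165,-101 \right)} + V{\left(-168 \right)} = 72 - 8 = 64$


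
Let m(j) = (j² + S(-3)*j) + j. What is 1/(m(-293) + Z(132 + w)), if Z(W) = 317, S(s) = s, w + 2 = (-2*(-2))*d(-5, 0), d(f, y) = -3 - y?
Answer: 1/86752 ≈ 1.1527e-5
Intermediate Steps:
w = -14 (w = -2 + (-2*(-2))*(-3 - 1*0) = -2 + 4*(-3 + 0) = -2 + 4*(-3) = -2 - 12 = -14)
m(j) = j² - 2*j (m(j) = (j² - 3*j) + j = j² - 2*j)
1/(m(-293) + Z(132 + w)) = 1/(-293*(-2 - 293) + 317) = 1/(-293*(-295) + 317) = 1/(86435 + 317) = 1/86752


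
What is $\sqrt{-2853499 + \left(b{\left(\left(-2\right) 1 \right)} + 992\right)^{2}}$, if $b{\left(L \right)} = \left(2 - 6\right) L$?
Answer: $i \sqrt{1853499} \approx 1361.4 i$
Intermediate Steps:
$b{\left(L \right)} = - 4 L$ ($b{\left(L \right)} = \left(2 - 6\right) L = - 4 L$)
$\sqrt{-2853499 + \left(b{\left(\left(-2\right) 1 \right)} + 992\right)^{2}} = \sqrt{-2853499 + \left(- 4 \left(\left(-2\right) 1\right) + 992\right)^{2}} = \sqrt{-2853499 + \left(\left(-4\right) \left(-2\right) + 992\right)^{2}} = \sqrt{-2853499 + \left(8 + 992\right)^{2}} = \sqrt{-2853499 + 1000^{2}} = \sqrt{-2853499 + 1000000} = \sqrt{-1853499} = i \sqrt{1853499}$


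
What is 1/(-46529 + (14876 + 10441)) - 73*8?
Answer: -12387809/21212 ≈ -584.00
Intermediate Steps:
1/(-46529 + (14876 + 10441)) - 73*8 = 1/(-46529 + 25317) - 584 = 1/(-21212) - 584 = -1/21212 - 584 = -12387809/21212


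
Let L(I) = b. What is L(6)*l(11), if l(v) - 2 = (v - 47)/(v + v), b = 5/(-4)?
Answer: -5/11 ≈ -0.45455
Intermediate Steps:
b = -5/4 (b = 5*(-¼) = -5/4 ≈ -1.2500)
l(v) = 2 + (-47 + v)/(2*v) (l(v) = 2 + (v - 47)/(v + v) = 2 + (-47 + v)/((2*v)) = 2 + (-47 + v)*(1/(2*v)) = 2 + (-47 + v)/(2*v))
L(I) = -5/4
L(6)*l(11) = -5*(-47 + 5*11)/(8*11) = -5*(-47 + 55)/(8*11) = -5*8/(8*11) = -5/4*4/11 = -5/11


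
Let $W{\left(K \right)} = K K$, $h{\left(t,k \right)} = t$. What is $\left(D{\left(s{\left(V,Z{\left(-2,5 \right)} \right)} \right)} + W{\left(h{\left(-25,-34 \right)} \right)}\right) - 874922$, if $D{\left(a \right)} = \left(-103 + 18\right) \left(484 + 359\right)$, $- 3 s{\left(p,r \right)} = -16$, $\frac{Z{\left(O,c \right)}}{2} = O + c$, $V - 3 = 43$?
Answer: $-945952$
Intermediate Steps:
$V = 46$ ($V = 3 + 43 = 46$)
$Z{\left(O,c \right)} = 2 O + 2 c$ ($Z{\left(O,c \right)} = 2 \left(O + c\right) = 2 O + 2 c$)
$s{\left(p,r \right)} = \frac{16}{3}$ ($s{\left(p,r \right)} = \left(- \frac{1}{3}\right) \left(-16\right) = \frac{16}{3}$)
$W{\left(K \right)} = K^{2}$
$D{\left(a \right)} = -71655$ ($D{\left(a \right)} = \left(-85\right) 843 = -71655$)
$\left(D{\left(s{\left(V,Z{\left(-2,5 \right)} \right)} \right)} + W{\left(h{\left(-25,-34 \right)} \right)}\right) - 874922 = \left(-71655 + \left(-25\right)^{2}\right) - 874922 = \left(-71655 + 625\right) - 874922 = -71030 - 874922 = -945952$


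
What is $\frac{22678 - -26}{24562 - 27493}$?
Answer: $- \frac{7568}{977} \approx -7.7462$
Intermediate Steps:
$\frac{22678 - -26}{24562 - 27493} = \frac{22678 + 26}{-2931} = 22704 \left(- \frac{1}{2931}\right) = - \frac{7568}{977}$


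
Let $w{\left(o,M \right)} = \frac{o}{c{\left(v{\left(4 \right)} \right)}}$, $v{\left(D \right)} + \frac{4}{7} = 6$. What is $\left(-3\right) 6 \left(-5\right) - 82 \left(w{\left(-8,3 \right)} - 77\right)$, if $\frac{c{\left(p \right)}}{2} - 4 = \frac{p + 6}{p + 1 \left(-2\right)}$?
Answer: $\frac{70936}{11} \approx 6448.7$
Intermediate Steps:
$v{\left(D \right)} = \frac{38}{7}$ ($v{\left(D \right)} = - \frac{4}{7} + 6 = \frac{38}{7}$)
$c{\left(p \right)} = 8 + \frac{2 \left(6 + p\right)}{-2 + p}$ ($c{\left(p \right)} = 8 + 2 \frac{p + 6}{p + 1 \left(-2\right)} = 8 + 2 \frac{6 + p}{p - 2} = 8 + 2 \frac{6 + p}{-2 + p} = 8 + \frac{2 \left(6 + p\right)}{-2 + p}$)
$w{\left(o,M \right)} = \frac{3 o}{44}$ ($w{\left(o,M \right)} = \frac{o}{2 \frac{1}{-2 + \frac{38}{7}} \left(-2 + 5 \cdot \frac{38}{7}\right)} = \frac{o}{2 \frac{1}{\frac{24}{7}} \left(-2 + \frac{190}{7}\right)} = \frac{o}{2 \cdot \frac{7}{24} \cdot \frac{176}{7}} = \frac{o}{\frac{44}{3}} = o \frac{3}{44} = \frac{3 o}{44}$)
$\left(-3\right) 6 \left(-5\right) - 82 \left(w{\left(-8,3 \right)} - 77\right) = \left(-3\right) 6 \left(-5\right) - 82 \left(\frac{3}{44} \left(-8\right) - 77\right) = \left(-18\right) \left(-5\right) - 82 \left(- \frac{6}{11} - 77\right) = 90 - - \frac{69946}{11} = 90 + \frac{69946}{11} = \frac{70936}{11}$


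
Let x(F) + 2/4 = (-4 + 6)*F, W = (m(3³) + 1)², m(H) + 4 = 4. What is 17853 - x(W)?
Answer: 35703/2 ≈ 17852.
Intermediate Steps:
m(H) = 0 (m(H) = -4 + 4 = 0)
W = 1 (W = (0 + 1)² = 1² = 1)
x(F) = -½ + 2*F (x(F) = -½ + (-4 + 6)*F = -½ + 2*F)
17853 - x(W) = 17853 - (-½ + 2*1) = 17853 - (-½ + 2) = 17853 - 1*3/2 = 17853 - 3/2 = 35703/2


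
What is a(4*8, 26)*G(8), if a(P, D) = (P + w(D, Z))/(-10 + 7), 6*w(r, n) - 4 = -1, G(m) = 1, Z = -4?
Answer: -65/6 ≈ -10.833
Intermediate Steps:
w(r, n) = ½ (w(r, n) = ⅔ + (⅙)*(-1) = ⅔ - ⅙ = ½)
a(P, D) = -⅙ - P/3 (a(P, D) = (P + ½)/(-10 + 7) = (½ + P)/(-3) = (½ + P)*(-⅓) = -⅙ - P/3)
a(4*8, 26)*G(8) = (-⅙ - 4*8/3)*1 = (-⅙ - ⅓*32)*1 = (-⅙ - 32/3)*1 = -65/6*1 = -65/6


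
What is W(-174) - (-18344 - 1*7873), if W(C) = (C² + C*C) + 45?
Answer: 86814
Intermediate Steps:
W(C) = 45 + 2*C² (W(C) = (C² + C²) + 45 = 2*C² + 45 = 45 + 2*C²)
W(-174) - (-18344 - 1*7873) = (45 + 2*(-174)²) - (-18344 - 1*7873) = (45 + 2*30276) - (-18344 - 7873) = (45 + 60552) - 1*(-26217) = 60597 + 26217 = 86814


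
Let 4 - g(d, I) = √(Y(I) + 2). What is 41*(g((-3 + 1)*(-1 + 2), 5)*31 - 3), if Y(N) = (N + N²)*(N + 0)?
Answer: 4961 - 2542*√38 ≈ -10709.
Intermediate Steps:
Y(N) = N*(N + N²) (Y(N) = (N + N²)*N = N*(N + N²))
g(d, I) = 4 - √(2 + I²*(1 + I)) (g(d, I) = 4 - √(I²*(1 + I) + 2) = 4 - √(2 + I²*(1 + I)))
41*(g((-3 + 1)*(-1 + 2), 5)*31 - 3) = 41*((4 - √(2 + 5²*(1 + 5)))*31 - 3) = 41*((4 - √(2 + 25*6))*31 - 3) = 41*((4 - √(2 + 150))*31 - 3) = 41*((4 - √152)*31 - 3) = 41*((4 - 2*√38)*31 - 3) = 41*((124 - 62*√38) - 3) = 41*(121 - 62*√38) = 4961 - 2542*√38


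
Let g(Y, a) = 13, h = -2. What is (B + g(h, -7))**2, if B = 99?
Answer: 12544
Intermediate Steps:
(B + g(h, -7))**2 = (99 + 13)**2 = 112**2 = 12544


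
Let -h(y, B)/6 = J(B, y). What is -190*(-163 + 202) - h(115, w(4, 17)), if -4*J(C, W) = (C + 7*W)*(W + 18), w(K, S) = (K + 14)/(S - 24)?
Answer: -334989/2 ≈ -1.6749e+5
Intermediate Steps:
w(K, S) = (14 + K)/(-24 + S)
J(C, W) = -(18 + W)*(C + 7*W)/4 (J(C, W) = -(C + 7*W)*(W + 18)/4 = -(C + 7*W)*(18 + W)/4 = -(18 + W)*(C + 7*W)/4)
h(y, B) = 27*B + 189*y + 21*y**2/2 + 3*B*y/2 (h(y, B) = -6*(-63*y/2 - 9*B/2 - 7*y**2/4 - B*y/4) = 27*B + 189*y + 21*y**2/2 + 3*B*y/2)
-190*(-163 + 202) - h(115, w(4, 17)) = -190*(-163 + 202) - (27*((14 + 4)/(-24 + 17)) + 189*115 + (21/2)*115**2 + (3/2)*((14 + 4)/(-24 + 17))*115) = -190*39 - (27*(18/(-7)) + 21735 + (21/2)*13225 + (3/2)*(18/(-7))*115) = -7410 - (27*(-1/7*18) + 21735 + 277725/2 + (3/2)*(-1/7*18)*115) = -7410 - (27*(-18/7) + 21735 + 277725/2 + (3/2)*(-18/7)*115) = -7410 - (-486/7 + 21735 + 277725/2 - 3105/7) = -7410 - 1*320169/2 = -7410 - 320169/2 = -334989/2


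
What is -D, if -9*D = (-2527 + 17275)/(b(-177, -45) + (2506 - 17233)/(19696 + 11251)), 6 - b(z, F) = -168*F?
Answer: -152135452/701365095 ≈ -0.21691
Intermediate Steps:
b(z, F) = 6 + 168*F (b(z, F) = 6 - (-168)*F = 6 + 168*F)
D = 152135452/701365095 (D = -(-2527 + 17275)/(9*((6 + 168*(-45)) + (2506 - 17233)/(19696 + 11251))) = -4916/(3*((6 - 7560) - 14727/30947)) = -4916/(3*(-7554 - 14727*1/30947)) = -4916/(3*(-7554 - 14727/30947)) = -4916/(3*(-233788365/30947)) = -4916*(-30947)/(3*233788365) = -⅑*(-152135452/77929455) = 152135452/701365095 ≈ 0.21691)
-D = -1*152135452/701365095 = -152135452/701365095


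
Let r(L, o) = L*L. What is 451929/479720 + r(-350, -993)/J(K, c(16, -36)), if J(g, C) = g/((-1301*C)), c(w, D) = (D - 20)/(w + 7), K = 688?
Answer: 267590061907781/474443080 ≈ 5.6401e+5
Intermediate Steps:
r(L, o) = L²
c(w, D) = (-20 + D)/(7 + w)
J(g, C) = -g/(1301*C) (J(g, C) = g*(-1/(1301*C)) = -g/(1301*C))
451929/479720 + r(-350, -993)/J(K, c(16, -36)) = 451929/479720 + (-350)²/((-1/1301*688/(-20 - 36)/(7 + 16))) = 451929*(1/479720) + 122500/((-1/1301*688/-56/23)) = 451929/479720 + 122500/((-1/1301*688/(1/23)*(-56))) = 451929/479720 + 122500/((-1/1301*688/(-56/23))) = 451929/479720 + 122500/((-1/1301*688*(-23/56))) = 451929/479720 + 122500/(1978/9107) = 451929/479720 + 122500*(9107/1978) = 451929/479720 + 557803750/989 = 267590061907781/474443080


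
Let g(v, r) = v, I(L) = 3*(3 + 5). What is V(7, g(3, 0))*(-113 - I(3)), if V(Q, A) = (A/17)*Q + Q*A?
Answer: -51786/17 ≈ -3046.2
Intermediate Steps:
I(L) = 24 (I(L) = 3*8 = 24)
V(Q, A) = 18*A*Q/17 (V(Q, A) = (A*(1/17))*Q + A*Q = (A/17)*Q + A*Q = A*Q/17 + A*Q = 18*A*Q/17)
V(7, g(3, 0))*(-113 - I(3)) = ((18/17)*3*7)*(-113 - 1*24) = 378*(-113 - 24)/17 = (378/17)*(-137) = -51786/17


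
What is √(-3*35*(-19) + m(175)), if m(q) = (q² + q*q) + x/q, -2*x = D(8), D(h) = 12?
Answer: √77475083/35 ≈ 251.49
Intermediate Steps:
x = -6 (x = -½*12 = -6)
m(q) = -6/q + 2*q² (m(q) = (q² + q*q) - 6/q = (q² + q²) - 6/q = 2*q² - 6/q = -6/q + 2*q²)
√(-3*35*(-19) + m(175)) = √(-3*35*(-19) + 2*(-3 + 175³)/175) = √(-105*(-19) + 2*(1/175)*(-3 + 5359375)) = √(1995 + 2*(1/175)*5359372) = √(1995 + 10718744/175) = √(11067869/175) = √77475083/35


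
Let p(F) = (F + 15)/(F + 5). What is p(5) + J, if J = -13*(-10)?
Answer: 132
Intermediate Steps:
p(F) = (15 + F)/(5 + F)
J = 130 (J = -1*(-130) = 130)
p(5) + J = (15 + 5)/(5 + 5) + 130 = 20/10 + 130 = (⅒)*20 + 130 = 2 + 130 = 132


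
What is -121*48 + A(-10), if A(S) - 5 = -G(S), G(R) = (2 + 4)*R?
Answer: -5743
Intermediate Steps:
G(R) = 6*R
A(S) = 5 - 6*S
-121*48 + A(-10) = -121*48 + (5 - 6*(-10)) = -5808 + (5 + 60) = -5808 + 65 = -5743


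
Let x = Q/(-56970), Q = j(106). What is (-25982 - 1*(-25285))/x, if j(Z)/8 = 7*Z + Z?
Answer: 19854045/3392 ≈ 5853.2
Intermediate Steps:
j(Z) = 64*Z (j(Z) = 8*(7*Z + Z) = 8*(8*Z) = 64*Z)
Q = 6784 (Q = 64*106 = 6784)
x = -3392/28485 (x = 6784/(-56970) = 6784*(-1/56970) = -3392/28485 ≈ -0.11908)
(-25982 - 1*(-25285))/x = (-25982 - 1*(-25285))/(-3392/28485) = (-25982 + 25285)*(-28485/3392) = -697*(-28485/3392) = 19854045/3392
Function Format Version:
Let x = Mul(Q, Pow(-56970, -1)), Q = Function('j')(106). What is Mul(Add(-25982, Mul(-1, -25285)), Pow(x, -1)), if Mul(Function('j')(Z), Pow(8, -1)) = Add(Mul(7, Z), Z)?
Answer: Rational(19854045, 3392) ≈ 5853.2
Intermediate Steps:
Function('j')(Z) = Mul(64, Z) (Function('j')(Z) = Mul(8, Add(Mul(7, Z), Z)) = Mul(8, Mul(8, Z)) = Mul(64, Z))
Q = 6784 (Q = Mul(64, 106) = 6784)
x = Rational(-3392, 28485) (x = Mul(6784, Pow(-56970, -1)) = Mul(6784, Rational(-1, 56970)) = Rational(-3392, 28485) ≈ -0.11908)
Mul(Add(-25982, Mul(-1, -25285)), Pow(x, -1)) = Mul(Add(-25982, Mul(-1, -25285)), Pow(Rational(-3392, 28485), -1)) = Mul(Add(-25982, 25285), Rational(-28485, 3392)) = Mul(-697, Rational(-28485, 3392)) = Rational(19854045, 3392)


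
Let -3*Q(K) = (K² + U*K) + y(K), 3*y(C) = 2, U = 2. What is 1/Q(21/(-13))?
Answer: -1521/23 ≈ -66.130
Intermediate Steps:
y(C) = ⅔ (y(C) = (⅓)*2 = ⅔)
Q(K) = -2/9 - 2*K/3 - K²/3 (Q(K) = -((K² + 2*K) + ⅔)/3 = -(⅔ + K² + 2*K)/3 = -2/9 - 2*K/3 - K²/3)
1/Q(21/(-13)) = 1/(-2/9 - 14/(-13) - (21/(-13))²/3) = 1/(-2/9 - 14*(-1)/13 - (21*(-1/13))²/3) = 1/(-2/9 - ⅔*(-21/13) - (-21/13)²/3) = 1/(-2/9 + 14/13 - ⅓*441/169) = 1/(-2/9 + 14/13 - 147/169) = 1/(-23/1521) = -1521/23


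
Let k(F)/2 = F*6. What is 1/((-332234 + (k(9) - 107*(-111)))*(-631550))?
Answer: 1/202253255950 ≈ 4.9443e-12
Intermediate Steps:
k(F) = 12*F (k(F) = 2*(F*6) = 2*(6*F) = 12*F)
1/((-332234 + (k(9) - 107*(-111)))*(-631550)) = 1/((-332234 + (12*9 - 107*(-111)))*(-631550)) = -1/631550/(-332234 + (108 + 11877)) = -1/631550/(-332234 + 11985) = -1/631550/(-320249) = -1/320249*(-1/631550) = 1/202253255950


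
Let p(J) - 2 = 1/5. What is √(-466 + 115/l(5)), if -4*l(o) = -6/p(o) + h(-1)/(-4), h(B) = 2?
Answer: I*√1630586/71 ≈ 17.985*I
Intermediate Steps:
p(J) = 11/5 (p(J) = 2 + 1/5 = 2 + ⅕ = 11/5)
l(o) = 71/88 (l(o) = -(-6/11/5 + 2/(-4))/4 = -(-6*5/11 + 2*(-¼))/4 = -(-30/11 - ½)/4 = -¼*(-71/22) = 71/88)
√(-466 + 115/l(5)) = √(-466 + 115/(71/88)) = √(-466 + 115*(88/71)) = √(-466 + 10120/71) = √(-22966/71) = I*√1630586/71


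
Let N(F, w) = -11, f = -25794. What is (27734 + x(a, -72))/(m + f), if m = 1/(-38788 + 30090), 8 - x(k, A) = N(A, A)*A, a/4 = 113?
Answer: -234411100/224356213 ≈ -1.0448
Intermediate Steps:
a = 452 (a = 4*113 = 452)
x(k, A) = 8 + 11*A (x(k, A) = 8 - (-11)*A = 8 + 11*A)
m = -1/8698 (m = 1/(-8698) = -1/8698 ≈ -0.00011497)
(27734 + x(a, -72))/(m + f) = (27734 + (8 + 11*(-72)))/(-1/8698 - 25794) = (27734 + (8 - 792))/(-224356213/8698) = (27734 - 784)*(-8698/224356213) = 26950*(-8698/224356213) = -234411100/224356213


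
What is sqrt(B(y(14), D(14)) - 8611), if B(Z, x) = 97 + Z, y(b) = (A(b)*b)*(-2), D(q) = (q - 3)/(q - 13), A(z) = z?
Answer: I*sqrt(8906) ≈ 94.372*I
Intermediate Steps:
D(q) = (-3 + q)/(-13 + q)
y(b) = -2*b**2 (y(b) = (b*b)*(-2) = b**2*(-2) = -2*b**2)
sqrt(B(y(14), D(14)) - 8611) = sqrt((97 - 2*14**2) - 8611) = sqrt((97 - 2*196) - 8611) = sqrt((97 - 392) - 8611) = sqrt(-295 - 8611) = sqrt(-8906) = I*sqrt(8906)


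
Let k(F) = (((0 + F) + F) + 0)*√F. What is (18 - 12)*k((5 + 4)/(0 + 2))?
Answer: 81*√2 ≈ 114.55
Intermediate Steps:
k(F) = 2*F^(3/2) (k(F) = ((F + F) + 0)*√F = (2*F + 0)*√F = (2*F)*√F = 2*F^(3/2))
(18 - 12)*k((5 + 4)/(0 + 2)) = (18 - 12)*(2*((5 + 4)/(0 + 2))^(3/2)) = 6*(2*(9/2)^(3/2)) = 6*(2*(27*√2/4)) = 6*(27*√2/2) = 81*√2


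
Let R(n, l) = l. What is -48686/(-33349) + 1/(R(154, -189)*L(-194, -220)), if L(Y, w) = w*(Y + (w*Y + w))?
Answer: 85561763785429/58608208917720 ≈ 1.4599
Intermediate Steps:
L(Y, w) = w*(Y + w + Y*w) (L(Y, w) = w*(Y + (Y*w + w)) = w*(Y + (w + Y*w)) = w*(Y + w + Y*w))
-48686/(-33349) + 1/(R(154, -189)*L(-194, -220)) = -48686/(-33349) + 1/((-189)*((-220*(-194 - 220 - 194*(-220))))) = -48686*(-1/33349) - (-1/(220*(-194 - 220 + 42680)))/189 = 48686/33349 - 1/(189*((-220*42266))) = 48686/33349 - 1/189/(-9298520) = 48686/33349 - 1/189*(-1/9298520) = 48686/33349 + 1/1757420280 = 85561763785429/58608208917720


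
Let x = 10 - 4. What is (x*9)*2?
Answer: 108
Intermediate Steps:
x = 6
(x*9)*2 = (6*9)*2 = 54*2 = 108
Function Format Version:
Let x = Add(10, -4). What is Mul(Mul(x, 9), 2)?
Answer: 108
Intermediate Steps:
x = 6
Mul(Mul(x, 9), 2) = Mul(Mul(6, 9), 2) = Mul(54, 2) = 108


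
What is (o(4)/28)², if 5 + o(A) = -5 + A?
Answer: 9/196 ≈ 0.045918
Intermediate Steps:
o(A) = -10 + A (o(A) = -5 + (-5 + A) = -10 + A)
(o(4)/28)² = ((-10 + 4)/28)² = (-6*1/28)² = (-3/14)² = 9/196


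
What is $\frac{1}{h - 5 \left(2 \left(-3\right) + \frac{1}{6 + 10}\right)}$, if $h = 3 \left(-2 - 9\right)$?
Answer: $- \frac{16}{53} \approx -0.30189$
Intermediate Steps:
$h = -33$ ($h = 3 \left(-11\right) = -33$)
$\frac{1}{h - 5 \left(2 \left(-3\right) + \frac{1}{6 + 10}\right)} = \frac{1}{-33 - 5 \left(2 \left(-3\right) + \frac{1}{6 + 10}\right)} = \frac{1}{-33 - 5 \left(-6 + \frac{1}{16}\right)} = \frac{1}{-33 - - \frac{475}{16}} = \frac{1}{-33 + \frac{475}{16}} = \frac{1}{- \frac{53}{16}} = - \frac{16}{53}$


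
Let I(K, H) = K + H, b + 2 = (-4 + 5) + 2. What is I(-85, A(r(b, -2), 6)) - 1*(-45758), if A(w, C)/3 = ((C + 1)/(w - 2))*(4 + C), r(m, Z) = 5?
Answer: 45743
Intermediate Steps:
b = 1 (b = -2 + ((-4 + 5) + 2) = -2 + (1 + 2) = -2 + 3 = 1)
A(w, C) = 3*(1 + C)*(4 + C)/(-2 + w) (A(w, C) = 3*(((C + 1)/(w - 2))*(4 + C)) = 3*(((1 + C)/(-2 + w))*(4 + C)) = 3*((1 + C)*(4 + C)/(-2 + w)) = 3*(1 + C)*(4 + C)/(-2 + w))
I(K, H) = H + K
I(-85, A(r(b, -2), 6)) - 1*(-45758) = (3*(4 + 6**2 + 5*6)/(-2 + 5) - 85) - 1*(-45758) = (3*(4 + 36 + 30)/3 - 85) + 45758 = (3*(1/3)*70 - 85) + 45758 = (70 - 85) + 45758 = -15 + 45758 = 45743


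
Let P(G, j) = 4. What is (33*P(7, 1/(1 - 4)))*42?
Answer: 5544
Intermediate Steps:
(33*P(7, 1/(1 - 4)))*42 = (33*4)*42 = 132*42 = 5544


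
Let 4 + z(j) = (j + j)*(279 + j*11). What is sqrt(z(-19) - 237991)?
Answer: I*sqrt(240655) ≈ 490.57*I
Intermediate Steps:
z(j) = -4 + 2*j*(279 + 11*j) (z(j) = -4 + (j + j)*(279 + j*11) = -4 + (2*j)*(279 + 11*j) = -4 + 2*j*(279 + 11*j))
sqrt(z(-19) - 237991) = sqrt((-4 + 22*(-19)**2 + 558*(-19)) - 237991) = sqrt((-4 + 22*361 - 10602) - 237991) = sqrt((-4 + 7942 - 10602) - 237991) = sqrt(-2664 - 237991) = sqrt(-240655) = I*sqrt(240655)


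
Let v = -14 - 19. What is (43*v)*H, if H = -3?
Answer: 4257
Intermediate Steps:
v = -33
(43*v)*H = (43*(-33))*(-3) = -1419*(-3) = 4257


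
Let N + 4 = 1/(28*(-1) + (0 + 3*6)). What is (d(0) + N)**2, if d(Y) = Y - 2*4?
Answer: 14641/100 ≈ 146.41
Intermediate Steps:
N = -41/10 (N = -4 + 1/(28*(-1) + (0 + 3*6)) = -4 + 1/(-28 + (0 + 18)) = -4 + 1/(-28 + 18) = -4 + 1/(-10) = -4 - 1/10 = -41/10 ≈ -4.1000)
d(Y) = -8 + Y (d(Y) = Y - 8 = -8 + Y)
(d(0) + N)**2 = ((-8 + 0) - 41/10)**2 = (-8 - 41/10)**2 = (-121/10)**2 = 14641/100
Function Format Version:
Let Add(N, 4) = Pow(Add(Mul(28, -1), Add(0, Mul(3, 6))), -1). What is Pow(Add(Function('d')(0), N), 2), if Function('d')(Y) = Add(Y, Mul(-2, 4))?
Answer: Rational(14641, 100) ≈ 146.41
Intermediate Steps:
N = Rational(-41, 10) (N = Add(-4, Pow(Add(Mul(28, -1), Add(0, Mul(3, 6))), -1)) = Add(-4, Pow(Add(-28, Add(0, 18)), -1)) = Add(-4, Pow(Add(-28, 18), -1)) = Add(-4, Pow(-10, -1)) = Add(-4, Rational(-1, 10)) = Rational(-41, 10) ≈ -4.1000)
Function('d')(Y) = Add(-8, Y) (Function('d')(Y) = Add(Y, -8) = Add(-8, Y))
Pow(Add(Function('d')(0), N), 2) = Pow(Add(Add(-8, 0), Rational(-41, 10)), 2) = Pow(Add(-8, Rational(-41, 10)), 2) = Pow(Rational(-121, 10), 2) = Rational(14641, 100)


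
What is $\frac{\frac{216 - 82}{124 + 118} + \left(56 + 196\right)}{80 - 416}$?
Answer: $- \frac{30559}{40656} \approx -0.75165$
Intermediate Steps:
$\frac{\frac{216 - 82}{124 + 118} + \left(56 + 196\right)}{80 - 416} = \frac{\frac{134}{242} + 252}{-336} = \left(134 \cdot \frac{1}{242} + 252\right) \left(- \frac{1}{336}\right) = \left(\frac{67}{121} + 252\right) \left(- \frac{1}{336}\right) = \frac{30559}{121} \left(- \frac{1}{336}\right) = - \frac{30559}{40656}$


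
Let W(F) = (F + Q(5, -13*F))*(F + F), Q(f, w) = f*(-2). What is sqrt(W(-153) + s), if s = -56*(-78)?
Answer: sqrt(54246) ≈ 232.91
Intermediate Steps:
Q(f, w) = -2*f
W(F) = 2*F*(-10 + F) (W(F) = (F - 2*5)*(F + F) = (F - 10)*(2*F) = (-10 + F)*(2*F) = 2*F*(-10 + F))
s = 4368
sqrt(W(-153) + s) = sqrt(2*(-153)*(-10 - 153) + 4368) = sqrt(2*(-153)*(-163) + 4368) = sqrt(49878 + 4368) = sqrt(54246)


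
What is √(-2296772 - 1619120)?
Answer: 2*I*√978973 ≈ 1978.9*I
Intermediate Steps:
√(-2296772 - 1619120) = √(-3915892) = 2*I*√978973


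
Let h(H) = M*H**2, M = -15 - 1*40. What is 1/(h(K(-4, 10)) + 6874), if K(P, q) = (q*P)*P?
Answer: -1/1401126 ≈ -7.1371e-7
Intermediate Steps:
M = -55 (M = -15 - 40 = -55)
K(P, q) = q*P**2 (K(P, q) = (P*q)*P = q*P**2)
h(H) = -55*H**2
1/(h(K(-4, 10)) + 6874) = 1/(-55*(10*(-4)**2)**2 + 6874) = 1/(-55*(10*16)**2 + 6874) = 1/(-55*160**2 + 6874) = 1/(-55*25600 + 6874) = 1/(-1408000 + 6874) = 1/(-1401126) = -1/1401126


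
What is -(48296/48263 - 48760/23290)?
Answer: 7226412/6612031 ≈ 1.0929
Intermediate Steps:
-(48296/48263 - 48760/23290) = -(48296*(1/48263) - 48760*1/23290) = -(48296/48263 - 4876/2329) = -1*(-7226412/6612031) = 7226412/6612031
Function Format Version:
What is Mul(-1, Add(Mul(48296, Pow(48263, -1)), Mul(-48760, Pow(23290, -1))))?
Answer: Rational(7226412, 6612031) ≈ 1.0929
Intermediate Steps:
Mul(-1, Add(Mul(48296, Pow(48263, -1)), Mul(-48760, Pow(23290, -1)))) = Mul(-1, Add(Mul(48296, Rational(1, 48263)), Mul(-48760, Rational(1, 23290)))) = Mul(-1, Add(Rational(48296, 48263), Rational(-4876, 2329))) = Mul(-1, Rational(-7226412, 6612031)) = Rational(7226412, 6612031)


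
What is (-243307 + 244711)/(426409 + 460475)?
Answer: 117/73907 ≈ 0.0015831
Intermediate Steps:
(-243307 + 244711)/(426409 + 460475) = 1404/886884 = 1404*(1/886884) = 117/73907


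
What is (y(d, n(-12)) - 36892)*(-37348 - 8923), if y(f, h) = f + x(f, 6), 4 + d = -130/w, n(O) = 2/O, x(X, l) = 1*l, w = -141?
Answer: 240672128560/141 ≈ 1.7069e+9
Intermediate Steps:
x(X, l) = l
d = -434/141 (d = -4 - 130/(-141) = -4 - 130*(-1/141) = -4 + 130/141 = -434/141 ≈ -3.0780)
y(f, h) = 6 + f (y(f, h) = f + 6 = 6 + f)
(y(d, n(-12)) - 36892)*(-37348 - 8923) = ((6 - 434/141) - 36892)*(-37348 - 8923) = (412/141 - 36892)*(-46271) = -5201360/141*(-46271) = 240672128560/141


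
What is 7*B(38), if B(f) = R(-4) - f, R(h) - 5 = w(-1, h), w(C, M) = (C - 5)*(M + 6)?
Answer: -315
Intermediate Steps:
w(C, M) = (-5 + C)*(6 + M)
R(h) = -31 - 6*h (R(h) = 5 + (-30 - 5*h + 6*(-1) - h) = 5 + (-30 - 5*h - 6 - h) = 5 + (-36 - 6*h) = -31 - 6*h)
B(f) = -7 - f (B(f) = (-31 - 6*(-4)) - f = (-31 + 24) - f = -7 - f)
7*B(38) = 7*(-7 - 1*38) = 7*(-7 - 38) = 7*(-45) = -315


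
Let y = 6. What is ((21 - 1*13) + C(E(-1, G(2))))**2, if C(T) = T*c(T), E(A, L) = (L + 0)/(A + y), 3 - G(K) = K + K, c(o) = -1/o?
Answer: 49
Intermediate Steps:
G(K) = 3 - 2*K (G(K) = 3 - (K + K) = 3 - 2*K)
E(A, L) = L/(6 + A) (E(A, L) = (L + 0)/(A + 6) = L/(6 + A))
C(T) = -1 (C(T) = T*(-1/T) = -1)
((21 - 1*13) + C(E(-1, G(2))))**2 = ((21 - 1*13) - 1)**2 = ((21 - 13) - 1)**2 = (8 - 1)**2 = 7**2 = 49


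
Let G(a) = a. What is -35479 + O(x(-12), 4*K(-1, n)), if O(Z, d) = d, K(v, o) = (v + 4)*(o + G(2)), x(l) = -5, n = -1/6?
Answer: -35457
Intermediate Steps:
n = -1/6 (n = -1*1/6 = -1/6 ≈ -0.16667)
K(v, o) = (2 + o)*(4 + v) (K(v, o) = (v + 4)*(o + 2) = (4 + v)*(2 + o) = (2 + o)*(4 + v))
-35479 + O(x(-12), 4*K(-1, n)) = -35479 + 4*(8 + 2*(-1) + 4*(-1/6) - 1/6*(-1)) = -35479 + 4*(8 - 2 - 2/3 + 1/6) = -35479 + 4*(11/2) = -35479 + 22 = -35457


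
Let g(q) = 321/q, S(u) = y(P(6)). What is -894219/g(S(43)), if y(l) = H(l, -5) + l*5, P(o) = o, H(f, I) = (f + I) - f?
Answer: -7451825/107 ≈ -69643.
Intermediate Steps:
H(f, I) = I (H(f, I) = (I + f) - f = I)
y(l) = -5 + 5*l (y(l) = -5 + l*5 = -5 + 5*l)
S(u) = 25 (S(u) = -5 + 5*6 = -5 + 30 = 25)
-894219/g(S(43)) = -894219/(321/25) = -894219/(321*(1/25)) = -894219/321/25 = -894219*25/321 = -7451825/107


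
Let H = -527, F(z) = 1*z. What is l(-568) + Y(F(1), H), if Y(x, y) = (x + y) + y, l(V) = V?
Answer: -1621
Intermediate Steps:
F(z) = z
Y(x, y) = x + 2*y
l(-568) + Y(F(1), H) = -568 + (1 + 2*(-527)) = -568 + (1 - 1054) = -568 - 1053 = -1621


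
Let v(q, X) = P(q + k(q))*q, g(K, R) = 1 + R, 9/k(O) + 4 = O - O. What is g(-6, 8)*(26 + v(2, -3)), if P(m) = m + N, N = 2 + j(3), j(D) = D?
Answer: 639/2 ≈ 319.50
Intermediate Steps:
k(O) = -9/4 (k(O) = 9/(-4 + (O - O)) = 9/(-4 + 0) = 9/(-4) = 9*(-1/4) = -9/4)
N = 5 (N = 2 + 3 = 5)
P(m) = 5 + m (P(m) = m + 5 = 5 + m)
v(q, X) = q*(11/4 + q) (v(q, X) = (5 + (q - 9/4))*q = (5 + (-9/4 + q))*q = (11/4 + q)*q = q*(11/4 + q))
g(-6, 8)*(26 + v(2, -3)) = (1 + 8)*(26 + (1/4)*2*(11 + 4*2)) = 9*(26 + (1/4)*2*(11 + 8)) = 9*(26 + (1/4)*2*19) = 9*(26 + 19/2) = 9*(71/2) = 639/2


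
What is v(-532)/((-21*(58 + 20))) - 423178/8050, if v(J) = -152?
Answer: -24712213/470925 ≈ -52.476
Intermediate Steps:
v(-532)/((-21*(58 + 20))) - 423178/8050 = -152*(-1/(21*(58 + 20))) - 423178/8050 = -152/((-21*78)) - 423178*1/8050 = -152/(-1638) - 30227/575 = -152*(-1/1638) - 30227/575 = 76/819 - 30227/575 = -24712213/470925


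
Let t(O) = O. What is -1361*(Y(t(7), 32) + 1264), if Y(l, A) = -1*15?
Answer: -1699889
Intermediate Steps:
Y(l, A) = -15
-1361*(Y(t(7), 32) + 1264) = -1361*(-15 + 1264) = -1361*1249 = -1699889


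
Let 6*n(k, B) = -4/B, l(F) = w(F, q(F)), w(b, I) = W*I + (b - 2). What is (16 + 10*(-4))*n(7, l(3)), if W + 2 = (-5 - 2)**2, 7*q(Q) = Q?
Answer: 28/37 ≈ 0.75676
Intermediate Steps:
q(Q) = Q/7
W = 47 (W = -2 + (-5 - 2)**2 = -2 + (-7)**2 = -2 + 49 = 47)
w(b, I) = -2 + b + 47*I (w(b, I) = 47*I + (b - 2) = 47*I + (-2 + b) = -2 + b + 47*I)
l(F) = -2 + 54*F/7 (l(F) = -2 + F + 47*(F/7) = -2 + F + 47*F/7 = -2 + 54*F/7)
n(k, B) = -2/(3*B) (n(k, B) = (-4/B)/6 = -2/(3*B))
(16 + 10*(-4))*n(7, l(3)) = (16 + 10*(-4))*(-2/(3*(-2 + (54/7)*3))) = (16 - 40)*(-2/(3*(-2 + 162/7))) = -(-16)/148/7 = -(-16)*7/148 = -24*(-7/222) = 28/37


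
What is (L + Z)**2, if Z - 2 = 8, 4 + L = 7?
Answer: 169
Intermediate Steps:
L = 3 (L = -4 + 7 = 3)
Z = 10 (Z = 2 + 8 = 10)
(L + Z)**2 = (3 + 10)**2 = 13**2 = 169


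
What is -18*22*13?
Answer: -5148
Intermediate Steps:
-18*22*13 = -396*13 = -5148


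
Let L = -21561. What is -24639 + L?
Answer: -46200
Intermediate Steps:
-24639 + L = -24639 - 21561 = -46200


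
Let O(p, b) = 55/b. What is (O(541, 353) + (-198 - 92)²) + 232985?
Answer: 111931060/353 ≈ 3.1709e+5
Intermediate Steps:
(O(541, 353) + (-198 - 92)²) + 232985 = (55/353 + (-198 - 92)²) + 232985 = (55*(1/353) + (-290)²) + 232985 = (55/353 + 84100) + 232985 = 29687355/353 + 232985 = 111931060/353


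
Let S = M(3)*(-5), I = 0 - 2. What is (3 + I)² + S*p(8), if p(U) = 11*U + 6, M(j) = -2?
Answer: 941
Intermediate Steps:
I = -2
p(U) = 6 + 11*U
S = 10 (S = -2*(-5) = 10)
(3 + I)² + S*p(8) = (3 - 2)² + 10*(6 + 11*8) = 1² + 10*(6 + 88) = 1 + 10*94 = 1 + 940 = 941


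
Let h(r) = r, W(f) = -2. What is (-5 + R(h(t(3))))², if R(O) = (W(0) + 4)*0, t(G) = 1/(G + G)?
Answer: 25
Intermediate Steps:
t(G) = 1/(2*G)
R(O) = 0 (R(O) = (-2 + 4)*0 = 2*0 = 0)
(-5 + R(h(t(3))))² = (-5 + 0)² = (-5)² = 25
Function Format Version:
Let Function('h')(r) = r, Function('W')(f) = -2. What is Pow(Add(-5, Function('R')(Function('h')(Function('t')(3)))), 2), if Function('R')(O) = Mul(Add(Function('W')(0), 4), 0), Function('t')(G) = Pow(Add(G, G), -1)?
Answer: 25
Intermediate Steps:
Function('t')(G) = Mul(Rational(1, 2), Pow(G, -1)) (Function('t')(G) = Pow(Mul(2, G), -1) = Mul(Rational(1, 2), Pow(G, -1)))
Function('R')(O) = 0 (Function('R')(O) = Mul(Add(-2, 4), 0) = Mul(2, 0) = 0)
Pow(Add(-5, Function('R')(Function('h')(Function('t')(3)))), 2) = Pow(Add(-5, 0), 2) = Pow(-5, 2) = 25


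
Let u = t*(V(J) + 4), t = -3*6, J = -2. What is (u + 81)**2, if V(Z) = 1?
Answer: 81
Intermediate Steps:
t = -18
u = -90 (u = -18*(1 + 4) = -18*5 = -90)
(u + 81)**2 = (-90 + 81)**2 = (-9)**2 = 81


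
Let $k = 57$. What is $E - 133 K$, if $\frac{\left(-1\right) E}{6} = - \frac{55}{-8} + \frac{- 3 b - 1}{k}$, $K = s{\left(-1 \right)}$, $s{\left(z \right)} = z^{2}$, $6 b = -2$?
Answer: $- \frac{697}{4} \approx -174.25$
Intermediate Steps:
$b = - \frac{1}{3}$ ($b = \frac{1}{6} \left(-2\right) = - \frac{1}{3} \approx -0.33333$)
$K = 1$ ($K = \left(-1\right)^{2} = 1$)
$E = - \frac{165}{4}$ ($E = - 6 \left(- \frac{55}{-8} + \frac{\left(-3\right) \left(- \frac{1}{3}\right) - 1}{57}\right) = - 6 \left(\left(-55\right) \left(- \frac{1}{8}\right) + \left(1 - 1\right) \frac{1}{57}\right) = - 6 \left(\frac{55}{8} + 0 \cdot \frac{1}{57}\right) = - 6 \left(\frac{55}{8} + 0\right) = \left(-6\right) \frac{55}{8} = - \frac{165}{4} \approx -41.25$)
$E - 133 K = - \frac{165}{4} - 133 = - \frac{697}{4}$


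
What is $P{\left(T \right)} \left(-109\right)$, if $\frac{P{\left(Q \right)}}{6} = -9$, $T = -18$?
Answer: $5886$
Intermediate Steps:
$P{\left(Q \right)} = -54$ ($P{\left(Q \right)} = 6 \left(-9\right) = -54$)
$P{\left(T \right)} \left(-109\right) = \left(-54\right) \left(-109\right) = 5886$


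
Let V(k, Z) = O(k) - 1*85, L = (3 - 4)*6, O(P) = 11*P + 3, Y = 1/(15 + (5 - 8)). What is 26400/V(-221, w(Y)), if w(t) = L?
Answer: -26400/2513 ≈ -10.505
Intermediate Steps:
Y = 1/12 (Y = 1/(15 - 3) = 1/12 ≈ 0.083333)
O(P) = 3 + 11*P
L = -6 (L = -1*6 = -6)
w(t) = -6
V(k, Z) = -82 + 11*k (V(k, Z) = (3 + 11*k) - 1*85 = (3 + 11*k) - 85 = -82 + 11*k)
26400/V(-221, w(Y)) = 26400/(-82 + 11*(-221)) = 26400/(-82 - 2431) = 26400/(-2513) = 26400*(-1/2513) = -26400/2513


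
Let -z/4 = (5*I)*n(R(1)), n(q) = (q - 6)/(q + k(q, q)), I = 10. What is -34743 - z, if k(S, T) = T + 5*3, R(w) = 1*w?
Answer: -591631/17 ≈ -34802.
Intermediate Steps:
R(w) = w
k(S, T) = 15 + T (k(S, T) = T + 15 = 15 + T)
n(q) = (-6 + q)/(15 + 2*q) (n(q) = (q - 6)/(q + (15 + q)) = (-6 + q)/(15 + 2*q))
z = 1000/17 (z = -4*5*10*(-6 + 1)/(15 + 2*1) = -200*-5/(15 + 2) = -200*-5/17 = -200*(1/17)*(-5) = -200*(-5)/17 = -4*(-250/17) = 1000/17 ≈ 58.824)
-34743 - z = -34743 - 1*1000/17 = -34743 - 1000/17 = -591631/17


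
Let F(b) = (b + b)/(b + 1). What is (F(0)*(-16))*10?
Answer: 0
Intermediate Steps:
F(b) = 2*b/(1 + b) (F(b) = (2*b)/(1 + b) = 2*b/(1 + b))
(F(0)*(-16))*10 = ((2*0/(1 + 0))*(-16))*10 = ((2*0/1)*(-16))*10 = ((2*0*1)*(-16))*10 = (0*(-16))*10 = 0*10 = 0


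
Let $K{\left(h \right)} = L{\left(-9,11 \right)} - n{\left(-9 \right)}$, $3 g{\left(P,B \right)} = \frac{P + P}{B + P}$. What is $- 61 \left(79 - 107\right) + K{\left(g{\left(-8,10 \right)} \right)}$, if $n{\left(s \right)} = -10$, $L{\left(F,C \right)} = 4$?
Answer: $1722$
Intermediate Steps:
$g{\left(P,B \right)} = \frac{2 P}{3 \left(B + P\right)}$ ($g{\left(P,B \right)} = \frac{\left(P + P\right) \frac{1}{B + P}}{3} = \frac{2 P \frac{1}{B + P}}{3} = \frac{2 P}{3 \left(B + P\right)}$)
$K{\left(h \right)} = 14$ ($K{\left(h \right)} = 4 - -10 = 4 + 10 = 14$)
$- 61 \left(79 - 107\right) + K{\left(g{\left(-8,10 \right)} \right)} = - 61 \left(79 - 107\right) + 14 = \left(-61\right) \left(-28\right) + 14 = 1708 + 14 = 1722$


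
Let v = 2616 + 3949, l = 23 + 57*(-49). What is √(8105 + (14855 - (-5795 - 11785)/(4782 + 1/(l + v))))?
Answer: 2*√1890706758536582215/18147691 ≈ 151.54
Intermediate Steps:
l = -2770 (l = 23 - 2793 = -2770)
v = 6565
√(8105 + (14855 - (-5795 - 11785)/(4782 + 1/(l + v)))) = √(8105 + (14855 - (-5795 - 11785)/(4782 + 1/(-2770 + 6565)))) = √(8105 + (14855 - (-17580)/(4782 + 1/3795))) = √(8105 + (14855 - (-17580)/18147691/3795)) = √(8105 + (14855 - (-17580)*3795/18147691)) = √(8105 + (14855 - 1*(-66716100/18147691))) = √(8105 + (14855 + 66716100/18147691)) = √(8105 + 269650665905/18147691) = √(416737701460/18147691) = 2*√1890706758536582215/18147691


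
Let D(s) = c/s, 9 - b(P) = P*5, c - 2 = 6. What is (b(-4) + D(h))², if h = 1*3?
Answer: 9025/9 ≈ 1002.8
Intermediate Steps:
c = 8 (c = 2 + 6 = 8)
h = 3
b(P) = 9 - 5*P (b(P) = 9 - P*5 = 9 - 5*P)
D(s) = 8/s
(b(-4) + D(h))² = ((9 - 5*(-4)) + 8/3)² = ((9 + 20) + 8*(⅓))² = (29 + 8/3)² = (95/3)² = 9025/9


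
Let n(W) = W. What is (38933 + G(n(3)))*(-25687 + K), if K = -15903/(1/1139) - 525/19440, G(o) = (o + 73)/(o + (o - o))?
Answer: -2747545233970625/3888 ≈ -7.0667e+11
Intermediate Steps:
G(o) = (73 + o)/o (G(o) = (73 + o)/(o + 0) = (73 + o)/o)
K = -23475118067/1296 (K = -15903/1/1139 - 525*1/19440 = -15903*1139 - 35/1296 = -18113517 - 35/1296 = -23475118067/1296 ≈ -1.8114e+7)
(38933 + G(n(3)))*(-25687 + K) = (38933 + (73 + 3)/3)*(-25687 - 23475118067/1296) = (38933 + (1/3)*76)*(-23508408419/1296) = (38933 + 76/3)*(-23508408419/1296) = (116875/3)*(-23508408419/1296) = -2747545233970625/3888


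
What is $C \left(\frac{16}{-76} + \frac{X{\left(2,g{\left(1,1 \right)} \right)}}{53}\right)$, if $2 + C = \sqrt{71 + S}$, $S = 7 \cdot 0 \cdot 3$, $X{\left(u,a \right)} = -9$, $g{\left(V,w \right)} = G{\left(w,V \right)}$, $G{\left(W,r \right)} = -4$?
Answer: $\frac{766}{1007} - \frac{383 \sqrt{71}}{1007} \approx -2.4441$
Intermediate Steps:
$g{\left(V,w \right)} = -4$
$S = 0$ ($S = 0 \cdot 3 = 0$)
$C = -2 + \sqrt{71}$ ($C = -2 + \sqrt{71 + 0} = -2 + \sqrt{71} \approx 6.4261$)
$C \left(\frac{16}{-76} + \frac{X{\left(2,g{\left(1,1 \right)} \right)}}{53}\right) = \left(-2 + \sqrt{71}\right) \left(\frac{16}{-76} - \frac{9}{53}\right) = \left(-2 + \sqrt{71}\right) \left(16 \left(- \frac{1}{76}\right) - \frac{9}{53}\right) = \left(-2 + \sqrt{71}\right) \left(- \frac{4}{19} - \frac{9}{53}\right) = \left(-2 + \sqrt{71}\right) \left(- \frac{383}{1007}\right) = \frac{766}{1007} - \frac{383 \sqrt{71}}{1007}$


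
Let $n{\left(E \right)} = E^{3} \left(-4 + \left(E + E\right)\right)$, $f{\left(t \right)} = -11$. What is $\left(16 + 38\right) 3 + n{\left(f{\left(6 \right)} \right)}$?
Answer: $34768$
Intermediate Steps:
$n{\left(E \right)} = E^{3} \left(-4 + 2 E\right)$
$\left(16 + 38\right) 3 + n{\left(f{\left(6 \right)} \right)} = \left(16 + 38\right) 3 + 2 \left(-11\right)^{3} \left(-2 - 11\right) = 54 \cdot 3 + 2 \left(-1331\right) \left(-13\right) = 162 + 34606 = 34768$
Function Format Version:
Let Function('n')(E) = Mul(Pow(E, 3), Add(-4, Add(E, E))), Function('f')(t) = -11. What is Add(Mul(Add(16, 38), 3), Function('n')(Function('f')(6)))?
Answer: 34768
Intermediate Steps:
Function('n')(E) = Mul(Pow(E, 3), Add(-4, Mul(2, E)))
Add(Mul(Add(16, 38), 3), Function('n')(Function('f')(6))) = Add(Mul(Add(16, 38), 3), Mul(2, Pow(-11, 3), Add(-2, -11))) = Add(Mul(54, 3), Mul(2, -1331, -13)) = Add(162, 34606) = 34768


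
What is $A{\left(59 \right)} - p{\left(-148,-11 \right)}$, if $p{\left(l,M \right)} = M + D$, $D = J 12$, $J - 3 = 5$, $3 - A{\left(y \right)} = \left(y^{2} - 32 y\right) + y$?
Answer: $-1734$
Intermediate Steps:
$A{\left(y \right)} = 3 - y^{2} + 31 y$ ($A{\left(y \right)} = 3 - \left(\left(y^{2} - 32 y\right) + y\right) = 3 - \left(y^{2} - 31 y\right) = 3 - y^{2} + 31 y$)
$J = 8$ ($J = 3 + 5 = 8$)
$D = 96$ ($D = 8 \cdot 12 = 96$)
$p{\left(l,M \right)} = 96 + M$ ($p{\left(l,M \right)} = M + 96 = 96 + M$)
$A{\left(59 \right)} - p{\left(-148,-11 \right)} = \left(3 - 59^{2} + 31 \cdot 59\right) - \left(96 - 11\right) = \left(3 - 3481 + 1829\right) - 85 = -1649 - 85 = -1734$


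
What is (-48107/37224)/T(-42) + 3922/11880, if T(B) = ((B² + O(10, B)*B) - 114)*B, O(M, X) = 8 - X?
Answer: 232212733/703533600 ≈ 0.33007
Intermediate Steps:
T(B) = B*(-114 + B² + B*(8 - B)) (T(B) = ((B² + (8 - B)*B) - 114)*B = ((B² + B*(8 - B)) - 114)*B = (-114 + B² + B*(8 - B))*B = B*(-114 + B² + B*(8 - B)))
(-48107/37224)/T(-42) + 3922/11880 = (-48107/37224)/((2*(-42)*(-57 + 4*(-42)))) + 3922/11880 = (-48107*1/37224)/((2*(-42)*(-57 - 168))) + 3922*(1/11880) = -48107/(37224*(2*(-42)*(-225))) + 1961/5940 = -48107/37224/18900 + 1961/5940 = -48107/37224*1/18900 + 1961/5940 = -48107/703533600 + 1961/5940 = 232212733/703533600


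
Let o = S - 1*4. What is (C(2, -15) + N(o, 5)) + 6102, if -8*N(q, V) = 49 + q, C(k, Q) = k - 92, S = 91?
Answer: 5995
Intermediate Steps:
o = 87 (o = 91 - 1*4 = 91 - 4 = 87)
C(k, Q) = -92 + k
N(q, V) = -49/8 - q/8 (N(q, V) = -(49 + q)/8 = -49/8 - q/8)
(C(2, -15) + N(o, 5)) + 6102 = ((-92 + 2) + (-49/8 - ⅛*87)) + 6102 = (-90 + (-49/8 - 87/8)) + 6102 = (-90 - 17) + 6102 = -107 + 6102 = 5995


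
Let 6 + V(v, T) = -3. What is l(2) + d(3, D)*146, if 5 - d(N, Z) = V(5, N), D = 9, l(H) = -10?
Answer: 2034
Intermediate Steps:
V(v, T) = -9 (V(v, T) = -6 - 3 = -9)
d(N, Z) = 14 (d(N, Z) = 5 - 1*(-9) = 5 + 9 = 14)
l(2) + d(3, D)*146 = -10 + 14*146 = -10 + 2044 = 2034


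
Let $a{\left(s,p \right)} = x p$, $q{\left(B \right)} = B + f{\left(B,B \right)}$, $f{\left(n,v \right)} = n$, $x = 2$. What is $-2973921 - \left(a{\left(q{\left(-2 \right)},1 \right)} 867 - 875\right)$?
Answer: $-2974780$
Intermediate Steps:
$q{\left(B \right)} = 2 B$ ($q{\left(B \right)} = B + B = 2 B$)
$a{\left(s,p \right)} = 2 p$
$-2973921 - \left(a{\left(q{\left(-2 \right)},1 \right)} 867 - 875\right) = -2973921 - \left(2 \cdot 1 \cdot 867 - 875\right) = -2973921 - \left(2 \cdot 867 - 875\right) = -2973921 - \left(1734 - 875\right) = -2973921 - 859 = -2974780$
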